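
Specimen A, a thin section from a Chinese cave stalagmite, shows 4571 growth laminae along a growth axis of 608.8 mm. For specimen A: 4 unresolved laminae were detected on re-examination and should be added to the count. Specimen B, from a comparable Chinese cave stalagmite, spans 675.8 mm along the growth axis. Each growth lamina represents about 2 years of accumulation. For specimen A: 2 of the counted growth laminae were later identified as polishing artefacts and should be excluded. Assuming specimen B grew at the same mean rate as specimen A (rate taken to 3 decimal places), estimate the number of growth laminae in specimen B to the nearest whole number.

5043 growth laminae

Specimen A: correcting the raw count gives 4571 − 2 + 4 = 4573 true growth laminae.
Specimen A: multiplying by 2 years per growth lamina: 4573 × 2 = 9146 years.
A: Mean rate = 608.8 mm / 9146 years ≈ 0.067 mm/yr.
B spans 675.8 / 0.067 = 10086.57 years; at 2 years per growth lamina that is 10086.57 / 2 ≈ 5043 growth laminae.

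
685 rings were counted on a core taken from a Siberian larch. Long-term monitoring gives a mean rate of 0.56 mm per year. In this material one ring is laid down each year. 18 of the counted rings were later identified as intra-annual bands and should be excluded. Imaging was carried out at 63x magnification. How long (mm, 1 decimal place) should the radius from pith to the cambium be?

373.5 mm

Adjusted count: 685 − 18 = 667 rings.
Length ≈ 0.56 × 667 = 373.5 mm.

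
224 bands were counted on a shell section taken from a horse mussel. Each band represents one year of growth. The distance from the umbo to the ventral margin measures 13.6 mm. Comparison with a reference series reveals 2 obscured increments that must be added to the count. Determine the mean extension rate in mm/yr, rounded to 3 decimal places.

0.060 mm/yr

After corrections the count is 224 + 2 = 226 bands.
Extension rate ≈ 13.6 / 226 = 0.060 mm/yr.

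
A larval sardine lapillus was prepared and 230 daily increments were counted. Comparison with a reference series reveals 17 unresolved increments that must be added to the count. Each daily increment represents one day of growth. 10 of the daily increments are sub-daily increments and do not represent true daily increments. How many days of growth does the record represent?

237 days

Correcting the raw count gives 230 − 10 + 17 = 237 true daily increments.
One daily increment per day makes the duration 237 days.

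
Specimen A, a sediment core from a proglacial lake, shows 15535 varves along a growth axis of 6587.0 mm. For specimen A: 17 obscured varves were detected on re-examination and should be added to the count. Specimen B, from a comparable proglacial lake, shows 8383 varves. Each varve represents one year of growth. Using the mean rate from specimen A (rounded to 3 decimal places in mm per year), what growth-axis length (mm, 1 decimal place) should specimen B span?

Specimen A: after corrections the count is 15535 + 17 = 15552 varves.
A: Extension rate ≈ 6587.0 / 15552 = 0.424 mm per year.
For B, 0.424 mm/year × 8383 years = 3554.4 mm.

3554.4 mm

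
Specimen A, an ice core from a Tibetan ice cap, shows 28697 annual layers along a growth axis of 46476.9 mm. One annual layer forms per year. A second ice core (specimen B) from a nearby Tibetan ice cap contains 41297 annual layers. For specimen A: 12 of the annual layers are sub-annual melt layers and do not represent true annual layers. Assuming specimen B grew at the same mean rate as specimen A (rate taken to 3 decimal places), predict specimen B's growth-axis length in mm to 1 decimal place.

66901.1 mm

Specimen A: true annual layer count = 28697 − 12 = 28685.
A: Extension rate ≈ 46476.9 / 28685 = 1.620 mm per year.
For B, 1.620 mm/year × 41297 years = 66901.1 mm.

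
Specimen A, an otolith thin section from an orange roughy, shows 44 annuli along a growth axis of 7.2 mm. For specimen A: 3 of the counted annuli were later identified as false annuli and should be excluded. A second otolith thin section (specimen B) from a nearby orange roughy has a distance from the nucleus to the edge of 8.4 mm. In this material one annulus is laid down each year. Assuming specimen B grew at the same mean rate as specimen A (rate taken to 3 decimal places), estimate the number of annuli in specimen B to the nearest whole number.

Specimen A: adjusted count: 44 − 3 = 41 annuli.
A: Mean rate = 7.2 mm / 41 years ≈ 0.176 mm per year.
B spans 8.4 / 0.176 = 47.73 years ≈ 48 annuli.

48 annuli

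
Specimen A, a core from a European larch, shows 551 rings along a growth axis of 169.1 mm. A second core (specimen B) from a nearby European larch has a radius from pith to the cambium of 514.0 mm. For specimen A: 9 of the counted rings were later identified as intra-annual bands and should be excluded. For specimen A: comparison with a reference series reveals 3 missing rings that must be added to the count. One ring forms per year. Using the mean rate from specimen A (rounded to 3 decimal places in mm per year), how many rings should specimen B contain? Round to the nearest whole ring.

1658 rings

Specimen A: correcting the raw count gives 551 − 9 + 3 = 545 true rings.
A: 169.1 mm over 545 years gives 169.1 / 545 ≈ 0.310 mm/yr.
For B, 514.0 / 0.310 = 1658.06 years ≈ 1658 rings.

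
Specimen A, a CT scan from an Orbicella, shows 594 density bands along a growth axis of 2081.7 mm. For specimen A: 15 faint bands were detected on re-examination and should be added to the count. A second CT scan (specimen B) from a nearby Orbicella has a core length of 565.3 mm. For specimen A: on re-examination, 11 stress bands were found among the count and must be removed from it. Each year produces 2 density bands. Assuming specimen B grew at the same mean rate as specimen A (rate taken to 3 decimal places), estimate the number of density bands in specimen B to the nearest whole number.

Specimen A: correcting the raw count gives 594 − 11 + 15 = 598 true density bands.
Specimen A: with 2 density bands per year, 598 / 2 = 299 years.
A: Mean rate = 2081.7 mm / 299 years ≈ 6.962 mm/yr.
For B, 565.3 / 6.962 = 81.20 years; at 2 density bands per year that is 81.20 × 2 ≈ 162 density bands.

162 density bands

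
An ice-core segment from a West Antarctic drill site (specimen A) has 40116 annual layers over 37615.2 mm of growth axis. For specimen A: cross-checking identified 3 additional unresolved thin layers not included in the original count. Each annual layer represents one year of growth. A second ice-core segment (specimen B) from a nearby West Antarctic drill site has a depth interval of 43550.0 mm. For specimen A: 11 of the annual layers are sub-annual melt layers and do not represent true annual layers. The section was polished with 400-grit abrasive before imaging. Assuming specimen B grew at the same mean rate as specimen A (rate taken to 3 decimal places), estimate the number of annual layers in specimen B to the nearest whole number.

46429 annual layers

Specimen A: adjusted count: 40116 − 11 + 3 = 40108 annual layers.
A: 37615.2 mm over 40108 years gives 37615.2 / 40108 ≈ 0.938 mm per year.
B spans 43550.0 / 0.938 = 46428.57 years ≈ 46429 annual layers.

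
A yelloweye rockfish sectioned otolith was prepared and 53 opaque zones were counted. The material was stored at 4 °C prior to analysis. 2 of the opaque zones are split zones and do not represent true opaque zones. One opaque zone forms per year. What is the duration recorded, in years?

After corrections the count is 53 − 2 = 51 opaque zones.
One opaque zone per year makes the duration 51 years.

51 years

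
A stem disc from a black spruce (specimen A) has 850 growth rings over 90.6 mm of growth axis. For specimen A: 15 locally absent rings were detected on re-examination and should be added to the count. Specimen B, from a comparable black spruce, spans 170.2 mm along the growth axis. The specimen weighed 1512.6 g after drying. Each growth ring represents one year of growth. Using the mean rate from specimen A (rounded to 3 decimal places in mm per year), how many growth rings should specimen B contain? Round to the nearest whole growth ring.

Specimen A: adjusted count: 850 + 15 = 865 growth rings.
A: Mean rate = 90.6 mm / 865 years ≈ 0.105 mm per year.
B spans 170.2 / 0.105 = 1620.95 years ≈ 1621 growth rings.

1621 growth rings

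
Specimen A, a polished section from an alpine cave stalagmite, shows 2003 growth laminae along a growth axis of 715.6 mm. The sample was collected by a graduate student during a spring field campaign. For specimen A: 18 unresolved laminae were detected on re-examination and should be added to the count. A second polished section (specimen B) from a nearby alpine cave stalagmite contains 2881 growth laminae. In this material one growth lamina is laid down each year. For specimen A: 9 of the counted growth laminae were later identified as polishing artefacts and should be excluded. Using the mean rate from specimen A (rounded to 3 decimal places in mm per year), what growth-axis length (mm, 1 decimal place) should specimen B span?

Specimen A: correcting the raw count gives 2003 − 9 + 18 = 2012 true growth laminae.
A: Extension rate ≈ 715.6 / 2012 = 0.356 mm/year.
Length of B = 0.356 × 2881 = 1025.6 mm.

1025.6 mm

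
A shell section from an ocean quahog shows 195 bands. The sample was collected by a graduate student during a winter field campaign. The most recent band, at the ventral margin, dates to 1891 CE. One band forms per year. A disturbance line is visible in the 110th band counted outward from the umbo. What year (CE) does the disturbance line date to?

1806 CE

Between band 110 and the ventral margin there are 195 − 110 = 85 bands.
1891 − 85 = 1806 CE.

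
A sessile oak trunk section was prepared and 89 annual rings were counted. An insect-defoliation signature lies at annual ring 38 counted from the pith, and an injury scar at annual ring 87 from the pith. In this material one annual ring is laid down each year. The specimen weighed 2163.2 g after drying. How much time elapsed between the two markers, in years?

87 − 38 = 49 annual rings lie between the two events.
At one annual ring per year, 49 years elapsed between them.

49 years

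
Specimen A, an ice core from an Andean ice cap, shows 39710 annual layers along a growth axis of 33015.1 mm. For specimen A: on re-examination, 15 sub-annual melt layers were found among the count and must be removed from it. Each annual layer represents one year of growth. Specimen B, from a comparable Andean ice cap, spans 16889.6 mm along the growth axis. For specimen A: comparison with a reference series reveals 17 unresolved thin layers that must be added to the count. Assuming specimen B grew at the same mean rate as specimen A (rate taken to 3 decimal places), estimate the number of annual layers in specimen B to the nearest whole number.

Specimen A: true annual layer count = 39710 − 15 + 17 = 39712.
A: 33015.1 mm over 39712 years gives 33015.1 / 39712 ≈ 0.831 mm per year.
Specimen B: 16889.6 mm / 0.831 mm per year = 20324.43 years ≈ 20324 annual layers.

20324 annual layers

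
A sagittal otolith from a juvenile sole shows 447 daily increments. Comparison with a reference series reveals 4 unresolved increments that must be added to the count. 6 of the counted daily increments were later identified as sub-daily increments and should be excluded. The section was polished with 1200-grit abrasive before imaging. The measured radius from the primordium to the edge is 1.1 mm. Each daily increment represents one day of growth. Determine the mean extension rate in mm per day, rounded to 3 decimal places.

0.002 mm per day

After corrections the count is 447 − 6 + 4 = 445 daily increments.
Mean rate = 1.1 mm / 445 days ≈ 0.002 mm per day.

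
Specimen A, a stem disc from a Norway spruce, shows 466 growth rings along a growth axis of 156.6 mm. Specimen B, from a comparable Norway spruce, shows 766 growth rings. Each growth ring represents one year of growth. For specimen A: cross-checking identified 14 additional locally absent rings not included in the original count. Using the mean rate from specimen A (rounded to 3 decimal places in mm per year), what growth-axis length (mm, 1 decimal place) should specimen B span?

Specimen A: after corrections the count is 466 + 14 = 480 growth rings.
A: Mean rate = 156.6 mm / 480 years ≈ 0.326 mm/yr.
B's length ≈ 0.326 × 766 = 249.7 mm.

249.7 mm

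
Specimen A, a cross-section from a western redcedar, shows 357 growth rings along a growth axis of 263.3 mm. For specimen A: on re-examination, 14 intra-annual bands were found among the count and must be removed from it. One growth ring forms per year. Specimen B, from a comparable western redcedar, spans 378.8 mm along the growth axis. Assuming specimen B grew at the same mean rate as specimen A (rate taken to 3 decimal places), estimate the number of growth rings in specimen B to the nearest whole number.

Specimen A: adjusted count: 357 − 14 = 343 growth rings.
A: Mean rate = 263.3 mm / 343 years ≈ 0.768 mm/yr.
Specimen B: 378.8 mm / 0.768 mm per year = 493.23 years ≈ 493 growth rings.

493 growth rings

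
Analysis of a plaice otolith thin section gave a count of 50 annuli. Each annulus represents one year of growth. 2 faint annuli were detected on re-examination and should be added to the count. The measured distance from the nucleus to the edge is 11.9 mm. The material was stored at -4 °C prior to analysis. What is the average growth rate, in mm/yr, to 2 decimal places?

True annulus count = 50 + 2 = 52.
Extension rate ≈ 11.9 / 52 = 0.23 mm/yr.

0.23 mm/yr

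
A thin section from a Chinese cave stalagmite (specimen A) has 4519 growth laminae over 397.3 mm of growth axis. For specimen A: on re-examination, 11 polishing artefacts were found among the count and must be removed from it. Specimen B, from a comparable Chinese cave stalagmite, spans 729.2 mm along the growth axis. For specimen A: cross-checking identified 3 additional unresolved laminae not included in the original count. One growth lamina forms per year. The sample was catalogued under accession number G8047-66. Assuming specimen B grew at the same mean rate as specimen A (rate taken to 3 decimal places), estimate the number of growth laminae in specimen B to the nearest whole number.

Specimen A: true growth lamina count = 4519 − 11 + 3 = 4511.
A: Mean rate = 397.3 mm / 4511 years ≈ 0.088 mm/year.
Specimen B: 729.2 mm / 0.088 mm per year = 8286.36 years ≈ 8286 growth laminae.

8286 growth laminae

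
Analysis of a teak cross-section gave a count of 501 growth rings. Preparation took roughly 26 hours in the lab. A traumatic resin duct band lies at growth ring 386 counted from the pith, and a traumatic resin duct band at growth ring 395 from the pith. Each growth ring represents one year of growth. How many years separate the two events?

9 yr

The two markers are separated by 395 − 386 = 9 growth rings.
At one growth ring per year, 9 years elapsed between them.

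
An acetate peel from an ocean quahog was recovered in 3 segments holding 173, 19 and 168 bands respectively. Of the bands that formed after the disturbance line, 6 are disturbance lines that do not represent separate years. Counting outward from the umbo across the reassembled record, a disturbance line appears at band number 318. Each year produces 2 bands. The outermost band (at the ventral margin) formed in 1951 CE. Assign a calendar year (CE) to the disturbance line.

1933 CE

Total bands = 173 + 19 + 168 = 360.
The disturbance line sits at band 318 from the umbo, so 360 − 318 = 42 bands formed after it.
42 − 6 false = 36 true bands after the disturbance line.
With 2 bands per year, 36 / 2 = 18 years.
1951 − 18 = 1933 CE.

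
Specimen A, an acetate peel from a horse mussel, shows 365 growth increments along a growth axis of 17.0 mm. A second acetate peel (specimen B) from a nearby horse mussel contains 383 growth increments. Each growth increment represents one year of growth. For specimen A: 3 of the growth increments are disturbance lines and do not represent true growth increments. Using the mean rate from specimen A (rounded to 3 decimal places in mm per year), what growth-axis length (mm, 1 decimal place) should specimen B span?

Specimen A: true growth increment count = 365 − 3 = 362.
A: 17.0 mm over 362 years gives 17.0 / 362 ≈ 0.047 mm/yr.
For B, 0.047 mm/year × 383 years = 18.0 mm.

18.0 mm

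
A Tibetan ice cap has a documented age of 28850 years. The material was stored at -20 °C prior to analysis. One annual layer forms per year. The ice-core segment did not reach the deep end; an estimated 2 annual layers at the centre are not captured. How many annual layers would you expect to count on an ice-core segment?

Expected annual layers over 28850 years: 28850.
Less the 2 uncaptured annual layers: 28850 − 2 = 28848.

28848 annual layers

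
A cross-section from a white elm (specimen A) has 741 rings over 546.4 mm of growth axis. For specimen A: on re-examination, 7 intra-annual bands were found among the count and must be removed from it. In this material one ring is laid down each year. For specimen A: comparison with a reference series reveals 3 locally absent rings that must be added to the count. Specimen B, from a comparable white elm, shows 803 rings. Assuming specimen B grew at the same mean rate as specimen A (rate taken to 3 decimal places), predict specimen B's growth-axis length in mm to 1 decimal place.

595.0 mm

Specimen A: adjusted count: 741 − 7 + 3 = 737 rings.
A: Extension rate ≈ 546.4 / 737 = 0.741 mm per year.
B's length ≈ 0.741 × 803 = 595.0 mm.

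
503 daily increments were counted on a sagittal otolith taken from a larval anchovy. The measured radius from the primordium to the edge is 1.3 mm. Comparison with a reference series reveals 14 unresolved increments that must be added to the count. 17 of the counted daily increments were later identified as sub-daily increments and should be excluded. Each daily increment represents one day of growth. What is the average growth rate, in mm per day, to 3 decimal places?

True daily increment count = 503 − 17 + 14 = 500.
1.3 mm over 500 days gives 1.3 / 500 ≈ 0.003 mm per day.

0.003 mm per day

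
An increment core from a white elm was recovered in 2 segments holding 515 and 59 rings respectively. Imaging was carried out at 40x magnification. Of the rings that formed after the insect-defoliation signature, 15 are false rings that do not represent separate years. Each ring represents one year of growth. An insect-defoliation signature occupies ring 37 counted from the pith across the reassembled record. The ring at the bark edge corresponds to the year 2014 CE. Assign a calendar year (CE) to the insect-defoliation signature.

Total rings = 515 + 59 = 574.
Between ring 37 and the bark edge there are 574 − 37 = 537 rings.
537 − 15 false = 522 true rings after the insect-defoliation signature.
The ring at the bark edge is 2014 CE, so the insect-defoliation signature dates to 2014 − 522 = 1492 CE.

1492 CE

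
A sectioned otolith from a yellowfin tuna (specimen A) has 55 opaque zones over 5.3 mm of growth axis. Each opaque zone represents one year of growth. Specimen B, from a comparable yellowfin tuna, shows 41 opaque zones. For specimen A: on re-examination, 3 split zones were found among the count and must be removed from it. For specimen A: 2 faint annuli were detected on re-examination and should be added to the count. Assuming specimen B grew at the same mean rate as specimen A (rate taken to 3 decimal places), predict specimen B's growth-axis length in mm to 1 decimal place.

4.0 mm

Specimen A: true opaque zone count = 55 − 3 + 2 = 54.
A: Mean rate = 5.3 mm / 54 years ≈ 0.098 mm per year.
For B, 0.098 mm/year × 41 years = 4.0 mm.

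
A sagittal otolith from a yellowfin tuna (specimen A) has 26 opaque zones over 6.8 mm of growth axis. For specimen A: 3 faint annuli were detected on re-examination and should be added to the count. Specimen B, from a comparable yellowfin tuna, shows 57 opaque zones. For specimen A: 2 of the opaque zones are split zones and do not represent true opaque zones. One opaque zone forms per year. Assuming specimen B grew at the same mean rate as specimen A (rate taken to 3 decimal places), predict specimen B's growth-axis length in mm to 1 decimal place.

Specimen A: after corrections the count is 26 − 2 + 3 = 27 opaque zones.
A: 6.8 mm over 27 years gives 6.8 / 27 ≈ 0.252 mm per year.
Length of B = 0.252 × 57 = 14.4 mm.

14.4 mm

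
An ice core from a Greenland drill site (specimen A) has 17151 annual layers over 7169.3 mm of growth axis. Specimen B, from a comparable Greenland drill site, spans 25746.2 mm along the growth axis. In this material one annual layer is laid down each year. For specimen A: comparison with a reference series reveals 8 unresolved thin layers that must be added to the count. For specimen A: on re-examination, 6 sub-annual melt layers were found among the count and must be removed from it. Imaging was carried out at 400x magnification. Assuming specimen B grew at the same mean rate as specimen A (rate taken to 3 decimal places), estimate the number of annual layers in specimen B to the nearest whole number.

61594 annual layers

Specimen A: after corrections the count is 17151 − 6 + 8 = 17153 annual layers.
A: Mean rate = 7169.3 mm / 17153 years ≈ 0.418 mm/year.
For B, 25746.2 / 0.418 = 61593.78 years ≈ 61594 annual layers.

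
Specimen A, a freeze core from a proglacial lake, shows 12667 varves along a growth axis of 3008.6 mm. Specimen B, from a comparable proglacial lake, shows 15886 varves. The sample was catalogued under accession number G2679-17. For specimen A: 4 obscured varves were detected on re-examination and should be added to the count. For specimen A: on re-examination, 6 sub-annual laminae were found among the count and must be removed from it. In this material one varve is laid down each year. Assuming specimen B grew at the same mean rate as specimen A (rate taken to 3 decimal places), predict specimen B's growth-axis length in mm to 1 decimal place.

Specimen A: adjusted count: 12667 − 6 + 4 = 12665 varves.
A: 3008.6 mm over 12665 years gives 3008.6 / 12665 ≈ 0.238 mm/year.
B's length ≈ 0.238 × 15886 = 3780.9 mm.

3780.9 mm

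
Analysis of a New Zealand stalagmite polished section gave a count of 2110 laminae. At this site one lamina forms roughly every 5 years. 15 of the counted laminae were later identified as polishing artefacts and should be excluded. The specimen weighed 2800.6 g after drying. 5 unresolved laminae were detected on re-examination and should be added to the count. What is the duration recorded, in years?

After corrections the count is 2110 − 15 + 5 = 2100 laminae.
2100 laminae at 5 years each span 2100 × 5 = 10500 years.

10500 yr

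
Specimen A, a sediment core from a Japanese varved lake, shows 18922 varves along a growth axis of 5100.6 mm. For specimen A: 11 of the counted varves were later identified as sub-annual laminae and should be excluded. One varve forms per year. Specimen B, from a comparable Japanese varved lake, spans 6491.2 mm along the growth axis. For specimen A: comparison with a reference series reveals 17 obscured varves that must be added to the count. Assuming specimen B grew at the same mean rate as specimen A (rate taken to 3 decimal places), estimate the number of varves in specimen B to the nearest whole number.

24131 varves

Specimen A: correcting the raw count gives 18922 − 11 + 17 = 18928 true varves.
A: Mean rate = 5100.6 mm / 18928 years ≈ 0.269 mm/year.
Specimen B: 6491.2 mm / 0.269 mm per year = 24130.86 years ≈ 24131 varves.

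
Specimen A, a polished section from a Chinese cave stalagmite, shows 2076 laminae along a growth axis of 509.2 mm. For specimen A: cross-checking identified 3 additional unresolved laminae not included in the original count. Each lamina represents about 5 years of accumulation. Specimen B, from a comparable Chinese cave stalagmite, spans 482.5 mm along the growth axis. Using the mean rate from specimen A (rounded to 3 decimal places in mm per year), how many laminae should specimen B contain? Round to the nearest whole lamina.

1969 laminae

Specimen A: after corrections the count is 2076 + 3 = 2079 laminae.
Specimen A: at 5 years per lamina, 2079 × 5 = 10395 years.
A: Extension rate ≈ 509.2 / 10395 = 0.049 mm/year.
Specimen B: 482.5 mm / 0.049 mm per year = 9846.94 years; at 5 years per lamina that is 9846.94 / 5 ≈ 1969 laminae.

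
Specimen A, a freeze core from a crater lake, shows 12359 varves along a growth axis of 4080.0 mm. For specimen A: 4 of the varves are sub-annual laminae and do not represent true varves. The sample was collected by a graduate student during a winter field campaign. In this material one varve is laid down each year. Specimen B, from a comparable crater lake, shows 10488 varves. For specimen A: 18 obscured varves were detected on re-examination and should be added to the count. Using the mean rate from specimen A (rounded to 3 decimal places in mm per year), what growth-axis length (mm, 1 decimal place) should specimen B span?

Specimen A: after corrections the count is 12359 − 4 + 18 = 12373 varves.
A: Extension rate ≈ 4080.0 / 12373 = 0.330 mm/year.
Length of B = 0.330 × 10488 = 3461.0 mm.

3461.0 mm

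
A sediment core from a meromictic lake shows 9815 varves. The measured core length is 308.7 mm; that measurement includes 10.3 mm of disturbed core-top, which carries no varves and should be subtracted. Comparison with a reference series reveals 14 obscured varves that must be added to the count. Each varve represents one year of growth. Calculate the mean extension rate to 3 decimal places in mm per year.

0.030 mm per year

After corrections the count is 9815 + 14 = 9829 varves.
Net length = 308.7 − 10.3 = 298.4 mm.
Extension rate ≈ 298.4 / 9829 = 0.030 mm per year.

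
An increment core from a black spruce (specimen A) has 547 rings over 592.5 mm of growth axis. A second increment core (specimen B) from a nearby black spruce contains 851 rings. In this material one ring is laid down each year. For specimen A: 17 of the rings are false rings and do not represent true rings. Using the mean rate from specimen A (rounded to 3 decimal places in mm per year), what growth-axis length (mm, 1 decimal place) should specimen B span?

951.4 mm

Specimen A: true ring count = 547 − 17 = 530.
A: 592.5 mm over 530 years gives 592.5 / 530 ≈ 1.118 mm per year.
For B, 1.118 mm/year × 851 years = 951.4 mm.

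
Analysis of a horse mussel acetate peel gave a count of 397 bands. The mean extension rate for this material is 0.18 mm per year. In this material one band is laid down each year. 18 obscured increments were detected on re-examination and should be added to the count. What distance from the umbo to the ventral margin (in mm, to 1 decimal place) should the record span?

After corrections the count is 397 + 18 = 415 bands.
Predicted length = 0.18 mm/year × 415 years = 74.7 mm.

74.7 mm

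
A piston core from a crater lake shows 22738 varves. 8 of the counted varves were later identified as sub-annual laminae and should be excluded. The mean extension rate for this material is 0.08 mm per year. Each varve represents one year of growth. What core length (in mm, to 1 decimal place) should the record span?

1818.4 mm

Adjusted count: 22738 − 8 = 22730 varves.
22730 years at 0.08 mm/year gives 0.08 × 22730 = 1818.4 mm.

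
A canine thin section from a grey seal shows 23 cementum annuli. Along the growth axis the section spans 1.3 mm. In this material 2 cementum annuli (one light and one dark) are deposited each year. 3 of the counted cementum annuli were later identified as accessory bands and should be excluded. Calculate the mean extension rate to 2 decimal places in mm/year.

Correcting the raw count gives 23 − 3 = 20 true cementum annuli.
Dividing by 2 cementum annuli per year: 20 / 2 = 10 years.
1.3 mm over 10 years gives 1.3 / 10 ≈ 0.13 mm/year.

0.13 mm/year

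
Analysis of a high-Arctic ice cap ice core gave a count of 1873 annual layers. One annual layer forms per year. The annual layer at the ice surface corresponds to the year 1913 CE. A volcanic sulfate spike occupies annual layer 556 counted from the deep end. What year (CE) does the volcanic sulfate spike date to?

1873 − 556 = 1317 annual layers lie beyond the volcanic sulfate spike toward the ice surface.
1913 − 1317 = 596 CE.

596 CE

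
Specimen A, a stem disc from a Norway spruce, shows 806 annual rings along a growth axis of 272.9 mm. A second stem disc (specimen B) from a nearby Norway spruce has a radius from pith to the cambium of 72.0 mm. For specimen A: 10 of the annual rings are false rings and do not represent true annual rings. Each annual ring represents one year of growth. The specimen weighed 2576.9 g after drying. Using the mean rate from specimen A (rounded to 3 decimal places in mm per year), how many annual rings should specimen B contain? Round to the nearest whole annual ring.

Specimen A: after corrections the count is 806 − 10 = 796 annual rings.
A: 272.9 mm over 796 years gives 272.9 / 796 ≈ 0.343 mm/year.
For B, 72.0 / 0.343 = 209.91 years ≈ 210 annual rings.

210 annual rings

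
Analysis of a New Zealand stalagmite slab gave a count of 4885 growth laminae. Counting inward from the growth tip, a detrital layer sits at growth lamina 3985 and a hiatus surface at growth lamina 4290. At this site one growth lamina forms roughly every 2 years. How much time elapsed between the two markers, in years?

610 years

Separation: 4290 − 3985 = 305 growth laminae.
305 growth laminae at 2 years each span 305 × 2 = 610 years.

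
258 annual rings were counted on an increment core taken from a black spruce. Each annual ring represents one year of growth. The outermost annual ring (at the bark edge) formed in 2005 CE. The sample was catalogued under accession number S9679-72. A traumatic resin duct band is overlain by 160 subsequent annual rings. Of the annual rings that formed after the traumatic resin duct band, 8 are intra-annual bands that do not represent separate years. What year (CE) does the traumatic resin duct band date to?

160 annual rings formed after the traumatic resin duct band.
160 − 8 false = 152 true annual rings after the traumatic resin duct band.
Counting back 152 years from 2005 CE places the traumatic resin duct band in 2005 − 152 = 1853 CE.

1853 CE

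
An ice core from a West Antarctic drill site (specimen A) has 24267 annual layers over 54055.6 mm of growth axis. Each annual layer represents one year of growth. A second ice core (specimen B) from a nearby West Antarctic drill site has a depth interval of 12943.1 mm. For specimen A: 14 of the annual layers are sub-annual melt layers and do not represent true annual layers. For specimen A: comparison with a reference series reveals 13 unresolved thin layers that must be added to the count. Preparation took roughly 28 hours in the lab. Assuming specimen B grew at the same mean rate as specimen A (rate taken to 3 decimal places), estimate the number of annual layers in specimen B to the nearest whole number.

Specimen A: adjusted count: 24267 − 14 + 13 = 24266 annual layers.
A: Extension rate ≈ 54055.6 / 24266 = 2.228 mm per year.
Specimen B: 12943.1 mm / 2.228 mm per year = 5809.29 years ≈ 5809 annual layers.

5809 annual layers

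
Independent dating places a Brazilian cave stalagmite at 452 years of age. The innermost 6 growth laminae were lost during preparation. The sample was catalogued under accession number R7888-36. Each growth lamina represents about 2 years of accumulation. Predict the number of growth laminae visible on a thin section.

Expected growth laminae: 452 / 2 = 226.
Subtracting the 6 growth laminae not captured gives 226 − 6 = 220 growth laminae in the record.

220 growth laminae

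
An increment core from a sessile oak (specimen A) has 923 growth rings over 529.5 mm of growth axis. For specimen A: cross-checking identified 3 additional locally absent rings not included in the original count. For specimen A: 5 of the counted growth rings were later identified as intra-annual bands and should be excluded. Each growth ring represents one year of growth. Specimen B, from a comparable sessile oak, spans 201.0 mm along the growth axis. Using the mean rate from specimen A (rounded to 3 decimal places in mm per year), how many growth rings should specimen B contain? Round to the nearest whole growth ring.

350 growth rings

Specimen A: correcting the raw count gives 923 − 5 + 3 = 921 true growth rings.
A: 529.5 mm over 921 years gives 529.5 / 921 ≈ 0.575 mm per year.
B spans 201.0 / 0.575 = 349.57 years ≈ 350 growth rings.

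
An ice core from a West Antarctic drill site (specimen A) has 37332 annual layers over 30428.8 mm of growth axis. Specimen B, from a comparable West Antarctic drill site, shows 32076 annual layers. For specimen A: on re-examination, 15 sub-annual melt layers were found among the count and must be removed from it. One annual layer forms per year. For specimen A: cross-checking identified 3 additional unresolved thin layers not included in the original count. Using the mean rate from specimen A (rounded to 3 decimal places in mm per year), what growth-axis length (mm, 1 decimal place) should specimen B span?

26141.9 mm

Specimen A: after corrections the count is 37332 − 15 + 3 = 37320 annual layers.
A: 30428.8 mm over 37320 years gives 30428.8 / 37320 ≈ 0.815 mm/year.
B's length ≈ 0.815 × 32076 = 26141.9 mm.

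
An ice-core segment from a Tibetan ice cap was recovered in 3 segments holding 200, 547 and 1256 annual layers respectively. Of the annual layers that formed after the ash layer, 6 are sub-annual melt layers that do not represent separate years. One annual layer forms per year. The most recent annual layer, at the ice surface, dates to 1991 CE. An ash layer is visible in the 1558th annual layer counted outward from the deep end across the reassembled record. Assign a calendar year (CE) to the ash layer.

Total annual layers = 200 + 547 + 1256 = 2003.
Between annual layer 1558 and the ice surface there are 2003 − 1558 = 445 annual layers.
Excluding 6 false annual layers: 445 − 6 = 439.
Counting back 439 years from 1991 CE places the ash layer in 1991 − 439 = 1552 CE.

1552 CE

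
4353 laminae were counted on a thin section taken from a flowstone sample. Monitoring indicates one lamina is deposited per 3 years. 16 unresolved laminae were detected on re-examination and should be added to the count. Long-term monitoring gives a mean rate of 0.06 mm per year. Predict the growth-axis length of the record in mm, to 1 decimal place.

After corrections the count is 4353 + 16 = 4369 laminae.
4369 laminae at 3 years each span 4369 × 3 = 13107 years.
Predicted length = 0.06 mm/year × 13107 years = 786.4 mm.

786.4 mm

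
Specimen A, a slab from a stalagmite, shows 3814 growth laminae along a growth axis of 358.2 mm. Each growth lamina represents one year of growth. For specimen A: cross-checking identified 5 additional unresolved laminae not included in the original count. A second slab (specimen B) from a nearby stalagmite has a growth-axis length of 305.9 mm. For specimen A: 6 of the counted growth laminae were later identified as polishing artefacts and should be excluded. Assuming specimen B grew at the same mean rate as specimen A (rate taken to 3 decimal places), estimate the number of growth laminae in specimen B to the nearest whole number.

3254 growth laminae

Specimen A: correcting the raw count gives 3814 − 6 + 5 = 3813 true growth laminae.
A: 358.2 mm over 3813 years gives 358.2 / 3813 ≈ 0.094 mm per year.
For B, 305.9 / 0.094 = 3254.26 years ≈ 3254 growth laminae.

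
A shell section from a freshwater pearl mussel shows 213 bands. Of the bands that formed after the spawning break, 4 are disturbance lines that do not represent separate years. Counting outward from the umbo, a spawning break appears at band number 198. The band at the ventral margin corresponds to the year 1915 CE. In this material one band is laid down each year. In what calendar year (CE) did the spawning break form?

The spawning break sits at band 198 from the umbo, so 213 − 198 = 15 bands formed after it.
Removing the 4 false bands leaves 15 − 4 = 11 true bands beyond the spawning break.
The band at the ventral margin is 1915 CE, so the spawning break dates to 1915 − 11 = 1904 CE.

1904 CE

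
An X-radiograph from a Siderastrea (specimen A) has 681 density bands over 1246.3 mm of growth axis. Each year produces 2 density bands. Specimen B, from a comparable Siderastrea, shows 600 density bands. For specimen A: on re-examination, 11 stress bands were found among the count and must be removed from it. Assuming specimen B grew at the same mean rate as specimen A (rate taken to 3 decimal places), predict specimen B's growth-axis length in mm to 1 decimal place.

1116.0 mm

Specimen A: correcting the raw count gives 681 − 11 = 670 true density bands.
Specimen A: with 2 density bands per year, 670 / 2 = 335 years.
A: Extension rate ≈ 1246.3 / 335 = 3.720 mm/yr.
Specimen B: dividing by 2 density bands per year: 600 / 2 = 300 years. For B, 3.720 mm/year × 300 years = 1116.0 mm.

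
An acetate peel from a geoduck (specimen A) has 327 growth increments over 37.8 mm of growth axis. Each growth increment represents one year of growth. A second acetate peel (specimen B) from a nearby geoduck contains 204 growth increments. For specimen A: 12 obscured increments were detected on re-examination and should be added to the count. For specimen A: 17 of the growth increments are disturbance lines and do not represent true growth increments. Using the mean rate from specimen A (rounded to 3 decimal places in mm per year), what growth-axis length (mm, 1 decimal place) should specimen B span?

23.9 mm

Specimen A: true growth increment count = 327 − 17 + 12 = 322.
A: 37.8 mm over 322 years gives 37.8 / 322 ≈ 0.117 mm/year.
B's length ≈ 0.117 × 204 = 23.9 mm.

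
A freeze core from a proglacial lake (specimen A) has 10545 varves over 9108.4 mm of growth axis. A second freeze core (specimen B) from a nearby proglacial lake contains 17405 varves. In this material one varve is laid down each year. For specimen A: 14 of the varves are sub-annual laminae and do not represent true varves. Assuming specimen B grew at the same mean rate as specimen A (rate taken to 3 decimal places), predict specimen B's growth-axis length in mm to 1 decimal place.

Specimen A: after corrections the count is 10545 − 14 = 10531 varves.
A: Extension rate ≈ 9108.4 / 10531 = 0.865 mm/year.
For B, 0.865 mm/year × 17405 years = 15055.3 mm.

15055.3 mm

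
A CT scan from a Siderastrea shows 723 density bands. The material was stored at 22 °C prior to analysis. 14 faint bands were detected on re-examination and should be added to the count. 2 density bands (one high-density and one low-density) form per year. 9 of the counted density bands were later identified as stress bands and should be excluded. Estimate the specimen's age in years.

After corrections the count is 723 − 9 + 14 = 728 density bands.
728 density bands at 2 per year is 728 / 2 = 364 years.

364 years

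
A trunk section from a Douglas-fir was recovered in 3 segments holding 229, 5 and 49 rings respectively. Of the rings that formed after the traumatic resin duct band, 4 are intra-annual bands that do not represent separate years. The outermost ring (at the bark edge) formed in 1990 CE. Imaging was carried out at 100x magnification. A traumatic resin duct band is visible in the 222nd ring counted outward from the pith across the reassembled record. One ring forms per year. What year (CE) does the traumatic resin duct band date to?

1933 CE

Total rings = 229 + 5 + 49 = 283.
283 − 222 = 61 rings lie beyond the traumatic resin duct band toward the bark edge.
Removing the 4 false rings leaves 61 − 4 = 57 true rings beyond the traumatic resin duct band.
The ring at the bark edge is 1990 CE, so the traumatic resin duct band dates to 1990 − 57 = 1933 CE.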